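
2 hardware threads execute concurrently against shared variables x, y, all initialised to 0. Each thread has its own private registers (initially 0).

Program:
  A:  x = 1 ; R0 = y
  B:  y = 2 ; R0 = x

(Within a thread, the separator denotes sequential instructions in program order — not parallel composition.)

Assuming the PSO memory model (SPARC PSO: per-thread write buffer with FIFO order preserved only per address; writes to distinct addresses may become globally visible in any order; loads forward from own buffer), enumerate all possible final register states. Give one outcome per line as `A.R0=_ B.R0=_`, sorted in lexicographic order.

outcome vector order: (A.R0,B.R0)
|PSO outcomes| = 4

A.R0=0 B.R0=0
A.R0=0 B.R0=1
A.R0=2 B.R0=0
A.R0=2 B.R0=1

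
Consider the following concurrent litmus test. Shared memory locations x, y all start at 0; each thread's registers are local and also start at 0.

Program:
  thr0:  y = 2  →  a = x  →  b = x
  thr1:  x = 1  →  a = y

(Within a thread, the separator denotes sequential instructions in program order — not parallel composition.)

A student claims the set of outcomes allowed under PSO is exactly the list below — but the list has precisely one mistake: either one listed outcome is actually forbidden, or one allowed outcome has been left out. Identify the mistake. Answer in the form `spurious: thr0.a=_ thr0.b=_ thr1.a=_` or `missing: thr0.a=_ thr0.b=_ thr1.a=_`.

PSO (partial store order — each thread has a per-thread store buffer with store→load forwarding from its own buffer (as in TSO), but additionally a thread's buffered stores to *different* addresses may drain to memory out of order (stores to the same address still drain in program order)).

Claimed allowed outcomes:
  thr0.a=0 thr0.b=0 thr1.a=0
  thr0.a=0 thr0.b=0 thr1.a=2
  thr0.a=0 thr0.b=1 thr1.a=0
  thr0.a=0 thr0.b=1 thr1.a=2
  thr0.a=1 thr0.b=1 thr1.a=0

missing: thr0.a=1 thr0.b=1 thr1.a=2

outcome vector order: (thr0.a,thr0.b,thr1.a)
PSO: 6 outcomes — {(0,0,0); (0,0,2); (0,1,0); (0,1,2); (1,1,0); (1,1,2)}
PSO∖claimed = {(1,1,2)}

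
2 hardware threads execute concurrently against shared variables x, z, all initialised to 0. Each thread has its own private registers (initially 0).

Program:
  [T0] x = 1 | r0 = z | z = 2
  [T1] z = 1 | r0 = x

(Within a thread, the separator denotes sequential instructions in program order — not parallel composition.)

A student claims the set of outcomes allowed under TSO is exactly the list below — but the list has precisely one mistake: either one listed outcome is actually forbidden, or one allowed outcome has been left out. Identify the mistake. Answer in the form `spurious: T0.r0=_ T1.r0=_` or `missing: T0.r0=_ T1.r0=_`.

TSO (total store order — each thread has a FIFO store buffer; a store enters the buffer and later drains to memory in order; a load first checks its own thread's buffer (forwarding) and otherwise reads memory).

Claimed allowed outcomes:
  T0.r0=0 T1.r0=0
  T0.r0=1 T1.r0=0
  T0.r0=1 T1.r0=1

missing: T0.r0=0 T1.r0=1

outcome vector order: (T0.r0,T1.r0)
[TSO] allowed = {00; 01; 10; 11}
TSO∖claimed = {01}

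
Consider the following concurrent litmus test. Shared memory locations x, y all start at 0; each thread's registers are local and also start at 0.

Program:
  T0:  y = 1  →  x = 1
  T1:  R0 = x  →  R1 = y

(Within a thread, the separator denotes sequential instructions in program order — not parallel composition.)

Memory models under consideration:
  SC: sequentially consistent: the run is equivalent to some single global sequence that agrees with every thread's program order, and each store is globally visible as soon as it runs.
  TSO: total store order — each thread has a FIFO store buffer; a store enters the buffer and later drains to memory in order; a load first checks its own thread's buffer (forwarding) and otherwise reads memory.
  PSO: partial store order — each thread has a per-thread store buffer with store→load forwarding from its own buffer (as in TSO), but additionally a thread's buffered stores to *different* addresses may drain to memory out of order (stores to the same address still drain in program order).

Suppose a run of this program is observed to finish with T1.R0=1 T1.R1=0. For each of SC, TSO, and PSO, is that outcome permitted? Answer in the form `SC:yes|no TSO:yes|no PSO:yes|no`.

SC:no TSO:no PSO:yes

outcome vector order: (T1.R0,T1.R1)
[SC] allowed = {00; 01; 11}
[TSO] allowed = {00; 01; 11}
[PSO] allowed = {00; 01; 10; 11}
target 10 ∈ {PSO}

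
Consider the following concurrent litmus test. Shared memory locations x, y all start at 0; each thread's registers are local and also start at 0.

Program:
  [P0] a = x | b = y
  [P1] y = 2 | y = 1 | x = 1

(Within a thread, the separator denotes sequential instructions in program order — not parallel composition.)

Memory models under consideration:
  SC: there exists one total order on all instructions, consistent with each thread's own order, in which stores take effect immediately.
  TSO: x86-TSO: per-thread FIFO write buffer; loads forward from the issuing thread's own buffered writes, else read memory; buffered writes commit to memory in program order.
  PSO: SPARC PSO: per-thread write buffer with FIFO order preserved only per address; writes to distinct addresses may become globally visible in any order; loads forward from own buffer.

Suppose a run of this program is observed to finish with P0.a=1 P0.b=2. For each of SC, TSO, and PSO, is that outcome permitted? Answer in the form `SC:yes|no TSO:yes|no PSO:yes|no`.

outcome vector order: (P0.a,P0.b)
SC (4): <0 0>, <0 1>, <0 2>, <1 1>
TSO (4): <0 0>, <0 1>, <0 2>, <1 1>
PSO (6): <0 0>, <0 1>, <0 2>, <1 0>, <1 1>, <1 2>
target <1 2> ∈ {PSO}

SC:no TSO:no PSO:yes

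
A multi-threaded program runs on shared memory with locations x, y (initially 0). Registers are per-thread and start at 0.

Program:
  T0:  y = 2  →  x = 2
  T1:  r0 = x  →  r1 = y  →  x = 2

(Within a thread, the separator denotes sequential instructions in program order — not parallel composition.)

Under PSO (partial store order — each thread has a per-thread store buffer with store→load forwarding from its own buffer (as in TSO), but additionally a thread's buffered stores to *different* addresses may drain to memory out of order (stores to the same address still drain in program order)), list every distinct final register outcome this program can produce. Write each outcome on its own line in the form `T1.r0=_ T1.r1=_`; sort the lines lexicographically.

outcome vector order: (T1.r0,T1.r1)
|PSO outcomes| = 4

T1.r0=0 T1.r1=0
T1.r0=0 T1.r1=2
T1.r0=2 T1.r1=0
T1.r0=2 T1.r1=2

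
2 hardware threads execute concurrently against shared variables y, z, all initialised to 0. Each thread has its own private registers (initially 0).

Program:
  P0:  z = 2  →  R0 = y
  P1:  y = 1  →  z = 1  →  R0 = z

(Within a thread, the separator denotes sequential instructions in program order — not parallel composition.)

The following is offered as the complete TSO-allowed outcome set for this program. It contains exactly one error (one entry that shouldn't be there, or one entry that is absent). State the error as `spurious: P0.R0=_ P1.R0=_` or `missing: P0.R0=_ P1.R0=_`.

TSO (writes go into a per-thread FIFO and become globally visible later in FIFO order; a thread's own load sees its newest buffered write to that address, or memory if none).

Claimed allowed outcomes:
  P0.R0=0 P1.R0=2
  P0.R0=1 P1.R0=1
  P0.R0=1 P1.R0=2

missing: P0.R0=0 P1.R0=1

outcome vector order: (P0.R0,P1.R0)
TSO (4): 0/1 0/2 1/1 1/2
TSO∖claimed = {0/1}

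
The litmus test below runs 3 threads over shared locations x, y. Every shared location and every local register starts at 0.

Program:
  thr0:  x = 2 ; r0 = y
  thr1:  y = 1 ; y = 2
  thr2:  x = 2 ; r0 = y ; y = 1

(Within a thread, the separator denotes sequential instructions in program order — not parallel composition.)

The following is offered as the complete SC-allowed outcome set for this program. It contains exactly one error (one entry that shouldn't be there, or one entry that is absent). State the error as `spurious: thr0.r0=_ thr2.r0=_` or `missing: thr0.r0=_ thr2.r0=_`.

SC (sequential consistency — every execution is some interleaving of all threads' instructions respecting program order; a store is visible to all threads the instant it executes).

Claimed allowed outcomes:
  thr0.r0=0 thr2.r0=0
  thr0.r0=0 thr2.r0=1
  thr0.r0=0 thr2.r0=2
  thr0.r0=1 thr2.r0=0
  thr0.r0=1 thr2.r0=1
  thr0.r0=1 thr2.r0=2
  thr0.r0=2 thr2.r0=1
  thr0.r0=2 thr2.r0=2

missing: thr0.r0=2 thr2.r0=0

outcome vector order: (thr0.r0,thr2.r0)
SC: 9 outcomes — {0/0, 0/1, 0/2, 1/0, 1/1, 1/2, 2/0, 2/1, 2/2}
SC∖claimed = {2/0}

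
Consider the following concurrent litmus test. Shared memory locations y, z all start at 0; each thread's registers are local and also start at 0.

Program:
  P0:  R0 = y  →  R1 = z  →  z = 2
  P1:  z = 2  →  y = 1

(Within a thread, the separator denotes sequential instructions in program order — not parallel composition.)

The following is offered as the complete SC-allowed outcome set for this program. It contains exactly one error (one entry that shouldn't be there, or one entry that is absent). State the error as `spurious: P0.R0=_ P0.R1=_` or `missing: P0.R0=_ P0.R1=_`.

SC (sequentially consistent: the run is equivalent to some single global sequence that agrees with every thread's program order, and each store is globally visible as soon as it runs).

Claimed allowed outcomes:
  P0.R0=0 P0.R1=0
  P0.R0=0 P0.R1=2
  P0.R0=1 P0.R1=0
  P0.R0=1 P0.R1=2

outcome vector order: (P0.R0,P0.R1)
SC (3): 0/0; 0/2; 1/2
claimed∖SC = {1/0}

spurious: P0.R0=1 P0.R1=0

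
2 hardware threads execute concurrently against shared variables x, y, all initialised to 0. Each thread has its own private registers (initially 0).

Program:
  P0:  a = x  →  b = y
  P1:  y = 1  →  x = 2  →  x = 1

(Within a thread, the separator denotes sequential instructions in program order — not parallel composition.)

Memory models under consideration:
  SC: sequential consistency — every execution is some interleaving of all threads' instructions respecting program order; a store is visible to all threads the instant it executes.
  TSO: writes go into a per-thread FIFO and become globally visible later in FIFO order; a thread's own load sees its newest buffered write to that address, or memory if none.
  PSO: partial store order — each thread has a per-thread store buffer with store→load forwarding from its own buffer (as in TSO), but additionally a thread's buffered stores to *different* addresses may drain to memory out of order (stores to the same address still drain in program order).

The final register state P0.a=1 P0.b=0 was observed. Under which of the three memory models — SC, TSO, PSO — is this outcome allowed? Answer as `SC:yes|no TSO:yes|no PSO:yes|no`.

SC:no TSO:no PSO:yes

outcome vector order: (P0.a,P0.b)
SC (4): 00, 01, 11, 21
TSO (4): 00, 01, 11, 21
PSO (6): 00, 01, 10, 11, 20, 21
target 10 ∈ {PSO}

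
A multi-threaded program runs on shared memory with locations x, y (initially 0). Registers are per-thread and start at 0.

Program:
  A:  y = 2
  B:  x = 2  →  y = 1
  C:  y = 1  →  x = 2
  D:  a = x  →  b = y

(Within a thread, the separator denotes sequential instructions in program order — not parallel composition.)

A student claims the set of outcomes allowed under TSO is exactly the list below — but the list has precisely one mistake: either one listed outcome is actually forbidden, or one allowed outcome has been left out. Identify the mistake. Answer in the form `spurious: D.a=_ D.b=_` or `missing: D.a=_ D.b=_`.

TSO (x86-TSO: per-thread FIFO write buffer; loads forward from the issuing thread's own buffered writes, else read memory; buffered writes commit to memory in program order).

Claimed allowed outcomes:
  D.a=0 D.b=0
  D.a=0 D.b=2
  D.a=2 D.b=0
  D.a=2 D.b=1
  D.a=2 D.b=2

outcome vector order: (D.a,D.b)
TSO: 6 outcomes — {0/0; 0/1; 0/2; 2/0; 2/1; 2/2}
TSO∖claimed = {0/1}

missing: D.a=0 D.b=1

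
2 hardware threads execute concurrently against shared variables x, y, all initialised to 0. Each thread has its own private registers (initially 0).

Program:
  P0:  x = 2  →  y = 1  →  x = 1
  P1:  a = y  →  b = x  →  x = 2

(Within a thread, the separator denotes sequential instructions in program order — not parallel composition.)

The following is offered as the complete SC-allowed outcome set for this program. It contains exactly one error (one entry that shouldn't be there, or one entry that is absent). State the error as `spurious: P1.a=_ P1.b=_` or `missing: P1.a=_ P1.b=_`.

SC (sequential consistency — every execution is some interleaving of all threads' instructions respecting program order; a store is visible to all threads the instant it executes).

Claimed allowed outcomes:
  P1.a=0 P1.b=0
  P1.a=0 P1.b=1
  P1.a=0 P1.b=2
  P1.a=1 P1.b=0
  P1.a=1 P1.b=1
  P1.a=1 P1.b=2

outcome vector order: (P1.a,P1.b)
under SC → 0/0 0/1 0/2 1/1 1/2
claimed∖SC = {1/0}

spurious: P1.a=1 P1.b=0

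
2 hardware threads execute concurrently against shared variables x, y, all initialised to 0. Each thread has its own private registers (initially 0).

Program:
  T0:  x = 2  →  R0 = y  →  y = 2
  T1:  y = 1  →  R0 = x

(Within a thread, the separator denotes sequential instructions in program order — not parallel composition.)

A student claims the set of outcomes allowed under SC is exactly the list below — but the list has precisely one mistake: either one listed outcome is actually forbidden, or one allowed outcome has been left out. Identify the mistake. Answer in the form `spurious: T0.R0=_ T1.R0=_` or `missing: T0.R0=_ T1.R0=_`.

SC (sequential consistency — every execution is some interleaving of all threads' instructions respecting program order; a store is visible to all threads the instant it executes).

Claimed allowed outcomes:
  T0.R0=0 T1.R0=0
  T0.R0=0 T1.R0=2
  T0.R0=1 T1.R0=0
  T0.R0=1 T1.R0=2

outcome vector order: (T0.R0,T1.R0)
SC: 3 outcomes — {02; 10; 12}
claimed∖SC = {00}

spurious: T0.R0=0 T1.R0=0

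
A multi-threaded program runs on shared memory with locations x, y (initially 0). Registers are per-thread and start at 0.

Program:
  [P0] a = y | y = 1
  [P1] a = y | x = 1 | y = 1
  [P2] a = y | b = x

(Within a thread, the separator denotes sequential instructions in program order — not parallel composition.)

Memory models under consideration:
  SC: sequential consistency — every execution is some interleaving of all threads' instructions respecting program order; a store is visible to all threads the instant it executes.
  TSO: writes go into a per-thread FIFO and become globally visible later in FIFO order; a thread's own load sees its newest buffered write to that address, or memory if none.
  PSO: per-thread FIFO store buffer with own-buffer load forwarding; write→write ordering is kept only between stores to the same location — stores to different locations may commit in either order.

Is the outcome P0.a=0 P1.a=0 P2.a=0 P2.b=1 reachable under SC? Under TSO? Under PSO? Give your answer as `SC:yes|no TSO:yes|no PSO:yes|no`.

SC:yes TSO:yes PSO:yes

outcome vector order: (P0.a,P1.a,P2.a,P2.b)
SC: 11 outcomes — {<0 0 0 0>; <0 0 0 1>; <0 0 1 0>; <0 0 1 1>; <0 1 0 0>; <0 1 0 1>; <0 1 1 0>; <0 1 1 1>; <1 0 0 0>; <1 0 0 1>; <1 0 1 1>}
TSO: 11 outcomes — {<0 0 0 0>; <0 0 0 1>; <0 0 1 0>; <0 0 1 1>; <0 1 0 0>; <0 1 0 1>; <0 1 1 0>; <0 1 1 1>; <1 0 0 0>; <1 0 0 1>; <1 0 1 1>}
PSO: 12 outcomes — {<0 0 0 0>; <0 0 0 1>; <0 0 1 0>; <0 0 1 1>; <0 1 0 0>; <0 1 0 1>; <0 1 1 0>; <0 1 1 1>; <1 0 0 0>; <1 0 0 1>; <1 0 1 0>; <1 0 1 1>}
target <0 0 0 1> ∈ {SC,TSO,PSO}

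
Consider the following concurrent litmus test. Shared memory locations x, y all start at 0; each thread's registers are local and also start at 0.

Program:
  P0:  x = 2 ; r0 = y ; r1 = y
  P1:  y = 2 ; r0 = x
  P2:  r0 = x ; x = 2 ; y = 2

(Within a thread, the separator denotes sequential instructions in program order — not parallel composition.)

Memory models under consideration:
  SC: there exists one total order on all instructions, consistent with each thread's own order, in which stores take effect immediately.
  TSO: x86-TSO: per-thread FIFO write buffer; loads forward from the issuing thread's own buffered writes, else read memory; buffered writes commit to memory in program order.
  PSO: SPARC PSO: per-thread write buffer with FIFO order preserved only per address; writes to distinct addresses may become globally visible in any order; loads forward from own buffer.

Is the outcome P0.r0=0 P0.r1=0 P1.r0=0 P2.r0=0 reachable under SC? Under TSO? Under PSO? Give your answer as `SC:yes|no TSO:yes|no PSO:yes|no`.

SC:no TSO:yes PSO:yes

outcome vector order: (P0.r0,P0.r1,P1.r0,P2.r0)
under SC → (0,0,2,0), (0,0,2,2), (0,2,2,0), (0,2,2,2), (2,2,0,0), (2,2,0,2), (2,2,2,0), (2,2,2,2)
under TSO → (0,0,0,0), (0,0,0,2), (0,0,2,0), (0,0,2,2), (0,2,0,0), (0,2,0,2), (0,2,2,0), (0,2,2,2), (2,2,0,0), (2,2,0,2), (2,2,2,0), (2,2,2,2)
under PSO → (0,0,0,0), (0,0,0,2), (0,0,2,0), (0,0,2,2), (0,2,0,0), (0,2,0,2), (0,2,2,0), (0,2,2,2), (2,2,0,0), (2,2,0,2), (2,2,2,0), (2,2,2,2)
target (0,0,0,0) ∈ {TSO,PSO}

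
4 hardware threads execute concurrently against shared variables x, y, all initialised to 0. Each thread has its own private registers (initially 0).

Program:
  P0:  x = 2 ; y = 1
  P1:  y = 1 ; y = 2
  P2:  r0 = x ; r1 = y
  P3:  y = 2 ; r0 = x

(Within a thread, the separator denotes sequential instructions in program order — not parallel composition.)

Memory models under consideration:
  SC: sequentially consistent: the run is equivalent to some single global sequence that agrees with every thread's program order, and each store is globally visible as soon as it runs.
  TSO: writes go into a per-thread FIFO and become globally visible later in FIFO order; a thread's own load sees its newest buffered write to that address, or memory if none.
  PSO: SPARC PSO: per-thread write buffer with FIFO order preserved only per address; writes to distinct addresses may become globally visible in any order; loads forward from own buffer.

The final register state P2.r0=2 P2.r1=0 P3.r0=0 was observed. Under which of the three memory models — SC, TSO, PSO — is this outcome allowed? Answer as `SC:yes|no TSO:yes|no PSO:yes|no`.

outcome vector order: (P2.r0,P2.r1,P3.r0)
under SC → 0/0/0 0/0/2 0/1/0 0/1/2 0/2/0 0/2/2 2/0/2 2/1/0 2/1/2 2/2/0 2/2/2
under TSO → 0/0/0 0/0/2 0/1/0 0/1/2 0/2/0 0/2/2 2/0/0 2/0/2 2/1/0 2/1/2 2/2/0 2/2/2
under PSO → 0/0/0 0/0/2 0/1/0 0/1/2 0/2/0 0/2/2 2/0/0 2/0/2 2/1/0 2/1/2 2/2/0 2/2/2
target 2/0/0 ∈ {TSO,PSO}

SC:no TSO:yes PSO:yes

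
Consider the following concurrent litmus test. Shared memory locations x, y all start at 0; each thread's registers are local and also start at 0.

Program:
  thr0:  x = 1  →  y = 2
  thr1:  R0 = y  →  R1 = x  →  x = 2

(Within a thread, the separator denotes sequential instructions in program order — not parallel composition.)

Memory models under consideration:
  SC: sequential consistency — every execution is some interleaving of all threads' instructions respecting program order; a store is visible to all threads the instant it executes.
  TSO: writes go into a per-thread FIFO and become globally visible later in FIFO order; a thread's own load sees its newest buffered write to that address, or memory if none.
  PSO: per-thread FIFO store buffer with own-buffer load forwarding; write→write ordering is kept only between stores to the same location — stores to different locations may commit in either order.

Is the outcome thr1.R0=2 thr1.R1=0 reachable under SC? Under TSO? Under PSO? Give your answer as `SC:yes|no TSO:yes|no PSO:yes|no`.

SC:no TSO:no PSO:yes

outcome vector order: (thr1.R0,thr1.R1)
[SC] allowed = {0/0; 0/1; 2/1}
[TSO] allowed = {0/0; 0/1; 2/1}
[PSO] allowed = {0/0; 0/1; 2/0; 2/1}
target 2/0 ∈ {PSO}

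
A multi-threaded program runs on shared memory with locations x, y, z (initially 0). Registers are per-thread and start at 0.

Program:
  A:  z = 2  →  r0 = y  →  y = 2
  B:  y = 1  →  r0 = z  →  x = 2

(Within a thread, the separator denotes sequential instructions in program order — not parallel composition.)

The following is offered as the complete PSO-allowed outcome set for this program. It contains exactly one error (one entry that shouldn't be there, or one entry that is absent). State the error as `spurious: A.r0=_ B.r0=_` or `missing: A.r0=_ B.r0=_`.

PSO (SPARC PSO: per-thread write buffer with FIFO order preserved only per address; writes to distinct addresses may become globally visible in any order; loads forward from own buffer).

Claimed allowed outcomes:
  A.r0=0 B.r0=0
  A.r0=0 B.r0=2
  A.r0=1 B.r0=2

outcome vector order: (A.r0,B.r0)
under PSO → <0 0> <0 2> <1 0> <1 2>
PSO∖claimed = {<1 0>}

missing: A.r0=1 B.r0=0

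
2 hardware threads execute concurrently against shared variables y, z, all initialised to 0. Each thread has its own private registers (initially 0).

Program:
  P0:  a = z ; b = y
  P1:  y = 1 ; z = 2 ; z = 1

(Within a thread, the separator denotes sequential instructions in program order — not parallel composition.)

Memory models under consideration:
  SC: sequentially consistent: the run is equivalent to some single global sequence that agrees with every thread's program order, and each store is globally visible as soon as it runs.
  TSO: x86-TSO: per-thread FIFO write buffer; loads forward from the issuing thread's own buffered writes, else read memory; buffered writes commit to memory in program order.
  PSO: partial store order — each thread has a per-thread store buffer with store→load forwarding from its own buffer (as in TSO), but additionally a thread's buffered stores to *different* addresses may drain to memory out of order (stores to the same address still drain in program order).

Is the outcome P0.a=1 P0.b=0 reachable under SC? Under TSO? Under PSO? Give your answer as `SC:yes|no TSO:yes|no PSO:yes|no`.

outcome vector order: (P0.a,P0.b)
SC (4): 0/0 0/1 1/1 2/1
TSO (4): 0/0 0/1 1/1 2/1
PSO (6): 0/0 0/1 1/0 1/1 2/0 2/1
target 1/0 ∈ {PSO}

SC:no TSO:no PSO:yes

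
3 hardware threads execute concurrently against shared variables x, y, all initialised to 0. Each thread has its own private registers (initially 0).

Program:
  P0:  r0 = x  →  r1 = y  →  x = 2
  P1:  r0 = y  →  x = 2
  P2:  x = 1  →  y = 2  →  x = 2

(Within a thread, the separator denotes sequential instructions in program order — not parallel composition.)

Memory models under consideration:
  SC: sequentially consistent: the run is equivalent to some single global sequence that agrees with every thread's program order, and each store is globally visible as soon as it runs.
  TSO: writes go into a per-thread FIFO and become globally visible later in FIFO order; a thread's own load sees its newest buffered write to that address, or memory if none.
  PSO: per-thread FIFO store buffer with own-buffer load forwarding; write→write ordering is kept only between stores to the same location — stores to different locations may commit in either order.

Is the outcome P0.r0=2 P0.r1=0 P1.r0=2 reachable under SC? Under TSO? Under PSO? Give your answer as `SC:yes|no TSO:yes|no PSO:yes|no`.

outcome vector order: (P0.r0,P0.r1,P1.r0)
SC (11): (0,0,0), (0,0,2), (0,2,0), (0,2,2), (1,0,0), (1,0,2), (1,2,0), (1,2,2), (2,0,0), (2,2,0), (2,2,2)
TSO (11): (0,0,0), (0,0,2), (0,2,0), (0,2,2), (1,0,0), (1,0,2), (1,2,0), (1,2,2), (2,0,0), (2,2,0), (2,2,2)
PSO (12): (0,0,0), (0,0,2), (0,2,0), (0,2,2), (1,0,0), (1,0,2), (1,2,0), (1,2,2), (2,0,0), (2,0,2), (2,2,0), (2,2,2)
target (2,0,2) ∈ {PSO}

SC:no TSO:no PSO:yes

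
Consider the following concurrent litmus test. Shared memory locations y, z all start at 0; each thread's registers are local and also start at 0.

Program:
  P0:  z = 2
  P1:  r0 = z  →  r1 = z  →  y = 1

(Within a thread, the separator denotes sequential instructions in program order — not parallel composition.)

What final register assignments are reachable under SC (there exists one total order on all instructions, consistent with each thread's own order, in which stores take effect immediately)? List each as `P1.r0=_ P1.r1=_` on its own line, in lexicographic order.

outcome vector order: (P1.r0,P1.r1)
|SC outcomes| = 3

P1.r0=0 P1.r1=0
P1.r0=0 P1.r1=2
P1.r0=2 P1.r1=2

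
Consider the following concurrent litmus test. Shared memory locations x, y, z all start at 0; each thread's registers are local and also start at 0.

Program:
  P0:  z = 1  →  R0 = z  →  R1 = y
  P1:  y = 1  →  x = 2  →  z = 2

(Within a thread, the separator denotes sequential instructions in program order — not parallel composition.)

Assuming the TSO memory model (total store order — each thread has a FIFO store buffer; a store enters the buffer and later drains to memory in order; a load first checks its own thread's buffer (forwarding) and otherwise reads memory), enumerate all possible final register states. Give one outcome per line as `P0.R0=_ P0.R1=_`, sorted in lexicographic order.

outcome vector order: (P0.R0,P0.R1)
|TSO outcomes| = 3

P0.R0=1 P0.R1=0
P0.R0=1 P0.R1=1
P0.R0=2 P0.R1=1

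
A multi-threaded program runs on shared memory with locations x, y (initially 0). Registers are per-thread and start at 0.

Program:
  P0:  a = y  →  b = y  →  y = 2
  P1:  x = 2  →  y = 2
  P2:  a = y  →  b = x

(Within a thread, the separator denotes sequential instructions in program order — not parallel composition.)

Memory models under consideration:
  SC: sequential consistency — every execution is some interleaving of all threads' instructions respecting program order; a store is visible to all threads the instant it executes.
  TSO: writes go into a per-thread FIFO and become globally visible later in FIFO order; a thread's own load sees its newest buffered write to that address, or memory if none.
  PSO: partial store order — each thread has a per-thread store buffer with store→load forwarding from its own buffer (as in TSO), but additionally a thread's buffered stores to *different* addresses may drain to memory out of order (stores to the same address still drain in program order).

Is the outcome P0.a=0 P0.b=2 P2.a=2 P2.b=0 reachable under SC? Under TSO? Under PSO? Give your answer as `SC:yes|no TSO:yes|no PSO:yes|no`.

outcome vector order: (P0.a,P0.b,P2.a,P2.b)
under SC → (0,0,0,0); (0,0,0,2); (0,0,2,0); (0,0,2,2); (0,2,0,0); (0,2,0,2); (0,2,2,2); (2,2,0,0); (2,2,0,2); (2,2,2,2)
under TSO → (0,0,0,0); (0,0,0,2); (0,0,2,0); (0,0,2,2); (0,2,0,0); (0,2,0,2); (0,2,2,2); (2,2,0,0); (2,2,0,2); (2,2,2,2)
under PSO → (0,0,0,0); (0,0,0,2); (0,0,2,0); (0,0,2,2); (0,2,0,0); (0,2,0,2); (0,2,2,0); (0,2,2,2); (2,2,0,0); (2,2,0,2); (2,2,2,0); (2,2,2,2)
target (0,2,2,0) ∈ {PSO}

SC:no TSO:no PSO:yes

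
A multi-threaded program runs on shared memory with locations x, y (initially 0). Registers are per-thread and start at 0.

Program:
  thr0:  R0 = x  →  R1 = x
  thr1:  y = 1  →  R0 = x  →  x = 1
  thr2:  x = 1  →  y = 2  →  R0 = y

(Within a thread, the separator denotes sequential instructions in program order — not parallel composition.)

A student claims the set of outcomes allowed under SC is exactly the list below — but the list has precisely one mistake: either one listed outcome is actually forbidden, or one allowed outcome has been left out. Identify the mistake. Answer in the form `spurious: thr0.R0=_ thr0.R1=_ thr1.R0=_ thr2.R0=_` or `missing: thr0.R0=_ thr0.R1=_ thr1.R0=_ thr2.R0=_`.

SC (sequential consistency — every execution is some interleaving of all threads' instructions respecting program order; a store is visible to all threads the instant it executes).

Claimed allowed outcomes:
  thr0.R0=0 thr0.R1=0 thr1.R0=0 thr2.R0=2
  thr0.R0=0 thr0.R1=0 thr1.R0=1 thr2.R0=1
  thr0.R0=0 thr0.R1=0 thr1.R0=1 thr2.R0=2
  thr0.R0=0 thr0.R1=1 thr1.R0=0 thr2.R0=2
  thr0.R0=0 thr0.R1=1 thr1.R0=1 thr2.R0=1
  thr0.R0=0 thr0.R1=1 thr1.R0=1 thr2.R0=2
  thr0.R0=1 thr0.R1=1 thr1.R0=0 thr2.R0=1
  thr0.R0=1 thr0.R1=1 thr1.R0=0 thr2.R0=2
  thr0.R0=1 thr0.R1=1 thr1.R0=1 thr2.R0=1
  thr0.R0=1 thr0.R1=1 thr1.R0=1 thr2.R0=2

spurious: thr0.R0=1 thr0.R1=1 thr1.R0=0 thr2.R0=1

outcome vector order: (thr0.R0,thr0.R1,thr1.R0,thr2.R0)
under SC → 0/0/0/2; 0/0/1/1; 0/0/1/2; 0/1/0/2; 0/1/1/1; 0/1/1/2; 1/1/0/2; 1/1/1/1; 1/1/1/2
claimed∖SC = {1/1/0/1}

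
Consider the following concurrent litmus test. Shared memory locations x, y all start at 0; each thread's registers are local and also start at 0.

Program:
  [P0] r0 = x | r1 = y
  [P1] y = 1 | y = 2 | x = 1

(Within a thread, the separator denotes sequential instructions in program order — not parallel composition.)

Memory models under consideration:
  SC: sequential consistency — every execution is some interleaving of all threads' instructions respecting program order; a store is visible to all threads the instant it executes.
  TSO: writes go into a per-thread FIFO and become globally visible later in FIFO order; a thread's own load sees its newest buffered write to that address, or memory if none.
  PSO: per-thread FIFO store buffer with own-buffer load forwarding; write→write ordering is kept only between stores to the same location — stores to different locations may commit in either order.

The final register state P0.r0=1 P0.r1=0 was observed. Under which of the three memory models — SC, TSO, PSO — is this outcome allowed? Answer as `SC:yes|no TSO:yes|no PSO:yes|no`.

outcome vector order: (P0.r0,P0.r1)
SC: 4 outcomes — {<0 0>, <0 1>, <0 2>, <1 2>}
TSO: 4 outcomes — {<0 0>, <0 1>, <0 2>, <1 2>}
PSO: 6 outcomes — {<0 0>, <0 1>, <0 2>, <1 0>, <1 1>, <1 2>}
target <1 0> ∈ {PSO}

SC:no TSO:no PSO:yes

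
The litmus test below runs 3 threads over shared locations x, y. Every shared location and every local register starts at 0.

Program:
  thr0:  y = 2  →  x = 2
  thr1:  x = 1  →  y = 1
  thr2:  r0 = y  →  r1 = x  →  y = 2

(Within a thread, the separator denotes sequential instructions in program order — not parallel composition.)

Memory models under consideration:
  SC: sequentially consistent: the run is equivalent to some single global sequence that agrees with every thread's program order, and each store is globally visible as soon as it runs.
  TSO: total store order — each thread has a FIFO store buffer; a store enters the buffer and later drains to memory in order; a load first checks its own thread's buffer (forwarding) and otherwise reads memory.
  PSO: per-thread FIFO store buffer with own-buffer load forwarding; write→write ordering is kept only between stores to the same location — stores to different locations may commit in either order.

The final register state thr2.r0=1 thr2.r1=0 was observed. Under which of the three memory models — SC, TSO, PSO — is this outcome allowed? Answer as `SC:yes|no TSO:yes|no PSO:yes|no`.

outcome vector order: (thr2.r0,thr2.r1)
SC: 8 outcomes — {<0 0>, <0 1>, <0 2>, <1 1>, <1 2>, <2 0>, <2 1>, <2 2>}
TSO: 8 outcomes — {<0 0>, <0 1>, <0 2>, <1 1>, <1 2>, <2 0>, <2 1>, <2 2>}
PSO: 9 outcomes — {<0 0>, <0 1>, <0 2>, <1 0>, <1 1>, <1 2>, <2 0>, <2 1>, <2 2>}
target <1 0> ∈ {PSO}

SC:no TSO:no PSO:yes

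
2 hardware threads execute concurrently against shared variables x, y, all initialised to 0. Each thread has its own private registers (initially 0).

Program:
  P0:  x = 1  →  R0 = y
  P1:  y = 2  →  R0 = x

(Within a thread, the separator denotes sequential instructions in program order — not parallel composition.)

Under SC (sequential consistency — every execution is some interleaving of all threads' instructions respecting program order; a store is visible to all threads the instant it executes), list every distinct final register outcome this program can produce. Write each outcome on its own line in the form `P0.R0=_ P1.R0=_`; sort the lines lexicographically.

P0.R0=0 P1.R0=1
P0.R0=2 P1.R0=0
P0.R0=2 P1.R0=1

outcome vector order: (P0.R0,P1.R0)
|SC outcomes| = 3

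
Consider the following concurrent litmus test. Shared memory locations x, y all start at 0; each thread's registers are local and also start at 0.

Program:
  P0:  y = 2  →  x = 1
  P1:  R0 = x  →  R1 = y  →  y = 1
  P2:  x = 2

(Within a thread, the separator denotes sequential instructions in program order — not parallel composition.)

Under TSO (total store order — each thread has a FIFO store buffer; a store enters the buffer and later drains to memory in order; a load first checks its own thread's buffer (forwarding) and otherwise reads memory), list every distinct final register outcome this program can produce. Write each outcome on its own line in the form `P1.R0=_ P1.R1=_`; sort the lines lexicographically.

outcome vector order: (P1.R0,P1.R1)
|TSO outcomes| = 5

P1.R0=0 P1.R1=0
P1.R0=0 P1.R1=2
P1.R0=1 P1.R1=2
P1.R0=2 P1.R1=0
P1.R0=2 P1.R1=2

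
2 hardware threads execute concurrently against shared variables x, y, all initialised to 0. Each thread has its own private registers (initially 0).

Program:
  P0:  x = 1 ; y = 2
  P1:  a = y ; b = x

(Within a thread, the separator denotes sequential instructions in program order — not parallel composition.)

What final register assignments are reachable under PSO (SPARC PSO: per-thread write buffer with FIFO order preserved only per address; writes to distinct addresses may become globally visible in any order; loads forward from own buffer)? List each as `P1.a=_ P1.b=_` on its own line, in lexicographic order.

outcome vector order: (P1.a,P1.b)
|PSO outcomes| = 4

P1.a=0 P1.b=0
P1.a=0 P1.b=1
P1.a=2 P1.b=0
P1.a=2 P1.b=1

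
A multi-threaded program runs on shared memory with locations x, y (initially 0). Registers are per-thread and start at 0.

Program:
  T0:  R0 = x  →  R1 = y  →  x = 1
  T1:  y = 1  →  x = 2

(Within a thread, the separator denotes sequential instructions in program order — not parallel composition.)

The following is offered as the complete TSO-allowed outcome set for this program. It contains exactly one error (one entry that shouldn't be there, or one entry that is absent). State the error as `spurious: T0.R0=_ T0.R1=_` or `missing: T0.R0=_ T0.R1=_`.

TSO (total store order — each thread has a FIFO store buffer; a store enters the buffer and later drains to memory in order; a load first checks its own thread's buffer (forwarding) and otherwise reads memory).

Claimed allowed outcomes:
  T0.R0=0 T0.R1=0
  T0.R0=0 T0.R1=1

outcome vector order: (T0.R0,T0.R1)
TSO (3): 00, 01, 21
TSO∖claimed = {21}

missing: T0.R0=2 T0.R1=1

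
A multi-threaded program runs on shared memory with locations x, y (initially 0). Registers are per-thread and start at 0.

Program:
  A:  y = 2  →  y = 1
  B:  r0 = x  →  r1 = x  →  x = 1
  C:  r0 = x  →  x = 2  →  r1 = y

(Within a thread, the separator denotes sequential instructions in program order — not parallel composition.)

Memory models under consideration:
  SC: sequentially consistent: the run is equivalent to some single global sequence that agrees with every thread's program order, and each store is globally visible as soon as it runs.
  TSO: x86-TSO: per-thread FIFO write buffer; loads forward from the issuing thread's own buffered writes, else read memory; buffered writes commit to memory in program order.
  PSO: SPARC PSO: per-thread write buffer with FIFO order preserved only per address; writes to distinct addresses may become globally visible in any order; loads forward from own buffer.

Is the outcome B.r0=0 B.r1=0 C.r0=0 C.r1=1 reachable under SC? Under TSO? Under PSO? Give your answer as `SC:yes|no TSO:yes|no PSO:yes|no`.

outcome vector order: (B.r0,B.r1,C.r0,C.r1)
SC: 12 outcomes — {(0,0,0,0) (0,0,0,1) (0,0,0,2) (0,0,1,0) (0,0,1,1) (0,0,1,2) (0,2,0,0) (0,2,0,1) (0,2,0,2) (2,2,0,0) (2,2,0,1) (2,2,0,2)}
TSO: 12 outcomes — {(0,0,0,0) (0,0,0,1) (0,0,0,2) (0,0,1,0) (0,0,1,1) (0,0,1,2) (0,2,0,0) (0,2,0,1) (0,2,0,2) (2,2,0,0) (2,2,0,1) (2,2,0,2)}
PSO: 12 outcomes — {(0,0,0,0) (0,0,0,1) (0,0,0,2) (0,0,1,0) (0,0,1,1) (0,0,1,2) (0,2,0,0) (0,2,0,1) (0,2,0,2) (2,2,0,0) (2,2,0,1) (2,2,0,2)}
target (0,0,0,1) ∈ {SC,TSO,PSO}

SC:yes TSO:yes PSO:yes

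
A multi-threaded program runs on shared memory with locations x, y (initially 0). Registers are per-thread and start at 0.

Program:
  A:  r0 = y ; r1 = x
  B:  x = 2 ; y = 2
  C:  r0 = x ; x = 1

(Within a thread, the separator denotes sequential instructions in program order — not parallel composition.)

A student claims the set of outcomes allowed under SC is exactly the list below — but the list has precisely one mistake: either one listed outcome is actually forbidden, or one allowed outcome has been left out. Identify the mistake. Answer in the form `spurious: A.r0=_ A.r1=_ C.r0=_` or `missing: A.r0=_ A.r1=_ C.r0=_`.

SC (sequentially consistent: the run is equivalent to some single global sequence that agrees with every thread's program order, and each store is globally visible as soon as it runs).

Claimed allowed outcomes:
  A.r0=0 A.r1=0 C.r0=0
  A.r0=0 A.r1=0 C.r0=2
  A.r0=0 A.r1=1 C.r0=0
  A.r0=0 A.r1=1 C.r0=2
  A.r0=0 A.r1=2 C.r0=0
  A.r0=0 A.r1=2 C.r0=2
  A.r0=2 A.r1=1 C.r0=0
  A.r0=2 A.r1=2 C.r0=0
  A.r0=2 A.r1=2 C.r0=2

missing: A.r0=2 A.r1=1 C.r0=2

outcome vector order: (A.r0,A.r1,C.r0)
SC (10): (0,0,0), (0,0,2), (0,1,0), (0,1,2), (0,2,0), (0,2,2), (2,1,0), (2,1,2), (2,2,0), (2,2,2)
SC∖claimed = {(2,1,2)}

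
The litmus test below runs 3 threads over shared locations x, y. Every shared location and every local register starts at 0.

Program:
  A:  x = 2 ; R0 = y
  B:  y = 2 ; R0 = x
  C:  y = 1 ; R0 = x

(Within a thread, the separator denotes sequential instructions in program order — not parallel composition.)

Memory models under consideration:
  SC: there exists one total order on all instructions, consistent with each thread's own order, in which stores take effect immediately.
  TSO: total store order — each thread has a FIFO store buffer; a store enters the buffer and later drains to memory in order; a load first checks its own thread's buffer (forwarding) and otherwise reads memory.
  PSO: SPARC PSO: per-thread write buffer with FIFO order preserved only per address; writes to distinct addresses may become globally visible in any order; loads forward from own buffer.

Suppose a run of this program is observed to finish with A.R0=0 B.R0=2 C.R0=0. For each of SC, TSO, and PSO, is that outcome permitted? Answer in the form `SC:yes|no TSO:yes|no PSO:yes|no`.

SC:no TSO:yes PSO:yes

outcome vector order: (A.R0,B.R0,C.R0)
[SC] allowed = {<0 2 2>, <1 0 0>, <1 0 2>, <1 2 0>, <1 2 2>, <2 0 0>, <2 0 2>, <2 2 0>, <2 2 2>}
[TSO] allowed = {<0 0 0>, <0 0 2>, <0 2 0>, <0 2 2>, <1 0 0>, <1 0 2>, <1 2 0>, <1 2 2>, <2 0 0>, <2 0 2>, <2 2 0>, <2 2 2>}
[PSO] allowed = {<0 0 0>, <0 0 2>, <0 2 0>, <0 2 2>, <1 0 0>, <1 0 2>, <1 2 0>, <1 2 2>, <2 0 0>, <2 0 2>, <2 2 0>, <2 2 2>}
target <0 2 0> ∈ {TSO,PSO}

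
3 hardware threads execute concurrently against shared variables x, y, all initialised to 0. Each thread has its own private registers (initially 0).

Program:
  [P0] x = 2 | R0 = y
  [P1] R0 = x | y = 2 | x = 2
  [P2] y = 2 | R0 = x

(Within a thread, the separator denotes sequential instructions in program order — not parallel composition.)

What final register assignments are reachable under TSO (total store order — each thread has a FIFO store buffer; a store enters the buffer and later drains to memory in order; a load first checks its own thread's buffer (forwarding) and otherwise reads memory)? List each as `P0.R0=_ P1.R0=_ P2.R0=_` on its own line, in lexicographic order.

outcome vector order: (P0.R0,P1.R0,P2.R0)
|TSO outcomes| = 8

P0.R0=0 P1.R0=0 P2.R0=0
P0.R0=0 P1.R0=0 P2.R0=2
P0.R0=0 P1.R0=2 P2.R0=0
P0.R0=0 P1.R0=2 P2.R0=2
P0.R0=2 P1.R0=0 P2.R0=0
P0.R0=2 P1.R0=0 P2.R0=2
P0.R0=2 P1.R0=2 P2.R0=0
P0.R0=2 P1.R0=2 P2.R0=2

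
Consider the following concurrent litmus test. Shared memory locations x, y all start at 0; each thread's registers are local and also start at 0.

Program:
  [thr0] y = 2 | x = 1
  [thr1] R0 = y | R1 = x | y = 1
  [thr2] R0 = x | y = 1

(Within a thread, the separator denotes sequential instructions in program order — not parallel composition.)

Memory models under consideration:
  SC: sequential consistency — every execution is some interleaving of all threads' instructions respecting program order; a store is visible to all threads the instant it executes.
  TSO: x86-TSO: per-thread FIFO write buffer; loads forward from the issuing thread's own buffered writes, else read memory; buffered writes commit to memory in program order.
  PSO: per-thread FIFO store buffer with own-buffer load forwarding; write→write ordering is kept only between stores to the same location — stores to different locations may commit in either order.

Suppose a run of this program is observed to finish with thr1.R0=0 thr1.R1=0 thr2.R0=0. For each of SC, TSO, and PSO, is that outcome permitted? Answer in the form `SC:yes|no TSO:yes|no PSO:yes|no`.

outcome vector order: (thr1.R0,thr1.R1,thr2.R0)
SC (11): <0 0 0> <0 0 1> <0 1 0> <0 1 1> <1 0 0> <1 1 0> <1 1 1> <2 0 0> <2 0 1> <2 1 0> <2 1 1>
TSO (11): <0 0 0> <0 0 1> <0 1 0> <0 1 1> <1 0 0> <1 1 0> <1 1 1> <2 0 0> <2 0 1> <2 1 0> <2 1 1>
PSO (11): <0 0 0> <0 0 1> <0 1 0> <0 1 1> <1 0 0> <1 1 0> <1 1 1> <2 0 0> <2 0 1> <2 1 0> <2 1 1>
target <0 0 0> ∈ {SC,TSO,PSO}

SC:yes TSO:yes PSO:yes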